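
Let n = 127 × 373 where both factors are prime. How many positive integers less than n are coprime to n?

46872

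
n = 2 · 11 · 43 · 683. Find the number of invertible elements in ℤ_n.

286440

φ(646118) = 646118 · (1 − 1/2) · (1 − 1/11) · (1 − 1/43) · (1 − 1/683)
       = 646118 · 286440/646118 = 286440.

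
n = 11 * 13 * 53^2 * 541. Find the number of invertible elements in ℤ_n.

178588800

φ(217312667) = 217312667 · (1 − 1/11) · (1 − 1/13) · (1 − 1/53) · (1 − 1/541)
       = 217312667 · 3369600/4100239 = 178588800.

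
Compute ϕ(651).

360

Factor 651: 651 = 3 · 7 · 31.
φ(3) = 3 − 1 = 2.
φ(7) = 7 − 1 = 6.
φ(31) = 31 − 1 = 30.
Since φ is multiplicative, φ(651) = 2 · 6 · 30 = 360.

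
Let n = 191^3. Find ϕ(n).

φ(191^3) = 191^2·(191−1) = 36481·190 = 6931390.

6931390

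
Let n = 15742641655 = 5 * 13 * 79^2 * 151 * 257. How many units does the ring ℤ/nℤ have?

φ(15742641655) = 15742641655 · (1 − 1/5) · (1 − 1/13) · (1 − 1/79) · (1 − 1/151) · (1 − 1/257)
       = 15742641655 · 143769600/199273945 = 11357798400.

11357798400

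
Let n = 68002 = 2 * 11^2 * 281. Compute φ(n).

30800

φ(68002) = 68002 · (1 − 1/2) · (1 − 1/11) · (1 − 1/281)
       = 68002 · 2800/6182 = 30800.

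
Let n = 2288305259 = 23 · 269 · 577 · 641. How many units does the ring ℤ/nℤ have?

2173501440

φ(2288305259) = 2288305259 · (1 − 1/23) · (1 − 1/269) · (1 − 1/577) · (1 − 1/641)
       = 2288305259 · 2173501440/2288305259 = 2173501440.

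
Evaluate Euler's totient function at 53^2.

φ(53^2) = 53^1·(53−1) = 53·52 = 2756.

2756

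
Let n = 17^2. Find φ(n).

272

φ(289) = 289 · (1 − 1/17)
       = 289 · 16/17 = 272.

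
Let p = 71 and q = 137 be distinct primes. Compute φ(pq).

9520

φ(n) = (p − 1)(q − 1) = (71−1)(137−1) = 70·136 = 9520.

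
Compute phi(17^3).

φ(17^3) = 17^3 − 17^2 = 4913 − 289 = 4624.

4624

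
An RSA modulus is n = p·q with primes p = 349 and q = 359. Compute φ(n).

φ(349) = 349 − 1 = 348.
φ(359) = 359 − 1 = 358.
Since φ is multiplicative, φ(125291) = 348 · 358 = 124584.

124584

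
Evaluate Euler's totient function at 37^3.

φ(50653) = 50653 · (1 − 1/37)
       = 50653 · 36/37 = 49284.

49284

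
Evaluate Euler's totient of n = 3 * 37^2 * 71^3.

940045680

φ(3) = 3 − 1 = 2.
φ(37^2) = 37^1·(37−1) = 37·36 = 1332.
φ(71^3) = 71^2·(71−1) = 5041·70 = 352870.
φ(1469940477) = 2 × 1332 × 352870 = 940045680.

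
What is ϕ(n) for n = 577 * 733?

φ(422941) = 422941 · (1 − 1/577) · (1 − 1/733)
       = 422941 · 421632/422941 = 421632.

421632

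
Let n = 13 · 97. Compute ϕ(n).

1152

φ(1261) = 1261 · (1 − 1/13) · (1 − 1/97)
       = 1261 · 1152/1261 = 1152.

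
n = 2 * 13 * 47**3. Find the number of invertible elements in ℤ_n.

φ(2699398) = 2699398 · (1 − 1/2) · (1 − 1/13) · (1 − 1/47)
       = 2699398 · 552/1222 = 1219368.

1219368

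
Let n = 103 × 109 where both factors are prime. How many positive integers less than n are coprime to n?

φ(pq) = (p−1)(q−1) = 102 · 108 = 11016.

11016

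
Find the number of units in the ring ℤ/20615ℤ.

12960

Factor 20615: 20615 = 5 · 7 · 19 · 31.
φ(5) = 5 − 1 = 4.
φ(7) = 7 − 1 = 6.
φ(19) = 19 − 1 = 18.
φ(31) = 31 − 1 = 30.
Since φ is multiplicative, φ(20615) = 4 · 6 · 18 · 30 = 12960.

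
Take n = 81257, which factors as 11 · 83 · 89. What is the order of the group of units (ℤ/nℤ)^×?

72160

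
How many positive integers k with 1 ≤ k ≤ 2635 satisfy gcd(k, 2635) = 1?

1920

Prime factorization: 2635 = 5 · 17 · 31.
φ(2635) = 2635 · (1 − 1/5) · (1 − 1/17) · (1 − 1/31)
       = 2635 · 1920/2635 = 1920.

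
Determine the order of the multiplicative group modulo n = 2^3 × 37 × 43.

6048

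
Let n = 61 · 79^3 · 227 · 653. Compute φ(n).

4303839533760

φ(4458103504549) = 4458103504549 · (1 − 1/61) · (1 − 1/79) · (1 − 1/227) · (1 − 1/653)
       = 4458103504549 · 689607360/714325189 = 4303839533760.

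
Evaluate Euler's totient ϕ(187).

Prime factorization: 187 = 11 * 17.
φ(11) = 11 − 1 = 10.
φ(17) = 17 − 1 = 16.
Multiply: 10 · 16 = 160.

160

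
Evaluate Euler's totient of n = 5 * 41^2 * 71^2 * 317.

10302611200

φ(5) = 5 − 1 = 4.
φ(41^2) = 41^1·(41−1) = 41·40 = 1640.
φ(71^2) = 71^1·(71−1) = 71·70 = 4970.
φ(317) = 317 − 1 = 316.
Since φ is multiplicative, φ(13431164785) = 4 · 1640 · 4970 · 316 = 10302611200.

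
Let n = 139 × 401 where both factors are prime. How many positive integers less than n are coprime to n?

55200

φ(139) = 139 − 1 = 138.
φ(401) = 401 − 1 = 400.
Multiply: 138 · 400 = 55200.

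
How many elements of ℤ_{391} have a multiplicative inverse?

First factor: 391 = 17 × 23.
φ(17) = 17 − 1 = 16.
φ(23) = 23 − 1 = 22.
φ(391) = 16 × 22 = 352.

352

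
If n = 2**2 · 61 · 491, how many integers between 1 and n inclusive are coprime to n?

58800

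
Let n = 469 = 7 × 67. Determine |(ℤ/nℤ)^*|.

φ(7) = 7 − 1 = 6.
φ(67) = 67 − 1 = 66.
Multiply: 6 · 66 = 396.

396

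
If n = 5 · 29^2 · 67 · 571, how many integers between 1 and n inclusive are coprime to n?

122189760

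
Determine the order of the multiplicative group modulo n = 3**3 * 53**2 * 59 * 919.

φ(3^3) = 3^2·(3−1) = 9·2 = 18.
φ(53^2) = 53^2 − 53^1 = 2809 − 53 = 2756.
φ(59) = 59 − 1 = 58.
φ(919) = 919 − 1 = 918.
Since φ is multiplicative, φ(4112283303) = 18 · 2756 · 58 · 918 = 2641328352.

2641328352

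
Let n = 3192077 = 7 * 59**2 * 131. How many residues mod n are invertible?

2669160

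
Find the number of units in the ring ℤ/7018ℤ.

First factor: 7018 = 2 · 11^2 · 29.
φ(2) = 2 − 1 = 1.
φ(11^2) = 11^2 − 11^1 = 121 − 11 = 110.
φ(29) = 29 − 1 = 28.
Since φ is multiplicative, φ(7018) = 1 · 110 · 28 = 3080.

3080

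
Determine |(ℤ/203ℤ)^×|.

168

First factor: 203 = 7 · 29.
φ(7) = 7 − 1 = 6.
φ(29) = 29 − 1 = 28.
φ(203) = 6 × 28 = 168.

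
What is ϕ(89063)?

74880

First factor: 89063 = 13**2 · 17 · 31.
φ(89063) = 89063 · (1 − 1/13) · (1 − 1/17) · (1 − 1/31)
       = 89063 · 5760/6851 = 74880.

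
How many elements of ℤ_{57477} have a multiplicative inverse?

29568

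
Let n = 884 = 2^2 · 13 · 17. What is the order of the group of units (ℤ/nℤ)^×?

φ(884) = 884 · (1 − 1/2) · (1 − 1/13) · (1 − 1/17)
       = 884 · 192/442 = 384.

384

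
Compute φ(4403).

3456

Factor 4403: 4403 = 7 * 17 * 37.
φ(7) = 7 − 1 = 6.
φ(17) = 17 − 1 = 16.
φ(37) = 37 − 1 = 36.
Since φ is multiplicative, φ(4403) = 6 · 16 · 36 = 3456.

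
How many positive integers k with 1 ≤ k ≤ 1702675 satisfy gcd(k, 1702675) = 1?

1216800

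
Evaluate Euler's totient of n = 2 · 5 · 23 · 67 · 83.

476256

φ(1279030) = 1279030 · (1 − 1/2) · (1 − 1/5) · (1 − 1/23) · (1 − 1/67) · (1 − 1/83)
       = 1279030 · 476256/1279030 = 476256.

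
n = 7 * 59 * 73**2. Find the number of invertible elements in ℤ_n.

1829088

φ(7) = 7 − 1 = 6.
φ(59) = 59 − 1 = 58.
φ(73^2) = 73^2 − 73^1 = 5329 − 73 = 5256.
φ(2200877) = 6 × 58 × 5256 = 1829088.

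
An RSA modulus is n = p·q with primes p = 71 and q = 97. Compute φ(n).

6720

For distinct primes, φ(pq) = (p−1)(q−1) = 70 × 96 = 6720.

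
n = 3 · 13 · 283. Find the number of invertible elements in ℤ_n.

6768

φ(3) = 3 − 1 = 2.
φ(13) = 13 − 1 = 12.
φ(283) = 283 − 1 = 282.
Multiply: 2 · 12 · 282 = 6768.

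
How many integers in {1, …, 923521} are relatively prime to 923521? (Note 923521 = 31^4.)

φ(923521) = 923521 · (1 − 1/31)
       = 923521 · 30/31 = 893730.

893730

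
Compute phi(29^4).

682892

φ(707281) = 707281 · (1 − 1/29)
       = 707281 · 28/29 = 682892.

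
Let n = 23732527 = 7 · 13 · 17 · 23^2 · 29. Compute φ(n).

16321536

φ(23732527) = 23732527 · (1 − 1/7) · (1 − 1/13) · (1 − 1/17) · (1 − 1/23) · (1 − 1/29)
       = 23732527 · 709632/1031849 = 16321536.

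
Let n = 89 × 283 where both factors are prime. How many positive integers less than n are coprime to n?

24816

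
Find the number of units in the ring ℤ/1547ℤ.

1547 = 7 * 13 * 17.
φ(7) = 7 − 1 = 6.
φ(13) = 13 − 1 = 12.
φ(17) = 17 − 1 = 16.
φ(1547) = 6 × 12 × 16 = 1152.

1152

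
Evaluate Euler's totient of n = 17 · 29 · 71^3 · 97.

φ(17115661931) = 17115661931 · (1 − 1/17) · (1 − 1/29) · (1 − 1/71) · (1 − 1/97)
       = 17115661931 · 3010560/3395291 = 15176232960.

15176232960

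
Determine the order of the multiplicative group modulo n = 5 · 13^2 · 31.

18720

φ(5) = 5 − 1 = 4.
φ(13^2) = 13^1·(13−1) = 13·12 = 156.
φ(31) = 31 − 1 = 30.
Since φ is multiplicative, φ(26195) = 4 · 156 · 30 = 18720.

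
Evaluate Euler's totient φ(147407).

Factor 147407: 147407 = 13 * 17 * 23 * 29.
φ(13) = 13 − 1 = 12.
φ(17) = 17 − 1 = 16.
φ(23) = 23 − 1 = 22.
φ(29) = 29 − 1 = 28.
Since φ is multiplicative, φ(147407) = 12 · 16 · 22 · 28 = 118272.

118272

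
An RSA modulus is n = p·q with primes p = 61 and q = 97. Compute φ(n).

5760

φ(5917) = 5917 · (1 − 1/61) · (1 − 1/97)
       = 5917 · 5760/5917 = 5760.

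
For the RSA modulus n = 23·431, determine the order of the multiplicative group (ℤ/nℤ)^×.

φ(23) = 23 − 1 = 22.
φ(431) = 431 − 1 = 430.
Since φ is multiplicative, φ(9913) = 22 · 430 = 9460.

9460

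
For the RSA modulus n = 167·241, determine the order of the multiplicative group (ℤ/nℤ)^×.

39840

For distinct primes, φ(pq) = (p−1)(q−1) = 166 × 240 = 39840.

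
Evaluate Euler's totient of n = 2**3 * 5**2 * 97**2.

φ(2^3) = 2^3 − 2^2 = 8 − 4 = 4.
φ(5^2) = 5^2 − 5^1 = 25 − 5 = 20.
φ(97^2) = 97^2 − 97^1 = 9409 − 97 = 9312.
φ(1881800) = 4 × 20 × 9312 = 744960.

744960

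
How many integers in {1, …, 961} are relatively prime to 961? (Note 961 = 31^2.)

φ(31^2) = 31^1·(31−1) = 31·30 = 930.

930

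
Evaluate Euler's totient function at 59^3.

201898

φ(205379) = 205379 · (1 − 1/59)
       = 205379 · 58/59 = 201898.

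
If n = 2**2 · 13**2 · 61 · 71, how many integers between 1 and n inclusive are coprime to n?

φ(2927756) = 2927756 · (1 − 1/2) · (1 − 1/13) · (1 − 1/61) · (1 − 1/71)
       = 2927756 · 50400/112606 = 1310400.

1310400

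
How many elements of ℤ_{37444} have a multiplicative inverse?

15840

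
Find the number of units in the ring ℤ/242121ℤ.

135520

First factor: 242121 = 3 · 11**2 · 23 · 29.
φ(242121) = 242121 · (1 − 1/3) · (1 − 1/11) · (1 − 1/23) · (1 − 1/29)
       = 242121 · 12320/22011 = 135520.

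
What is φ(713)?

First factor: 713 = 23 × 31.
φ(713) = 713 · (1 − 1/23) · (1 − 1/31)
       = 713 · 660/713 = 660.

660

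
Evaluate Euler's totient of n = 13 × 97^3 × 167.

φ(1981413083) = 1981413083 · (1 − 1/13) · (1 − 1/97) · (1 − 1/167)
       = 1981413083 · 191232/210587 = 1799301888.

1799301888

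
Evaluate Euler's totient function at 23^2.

506

φ(529) = 529 · (1 − 1/23)
       = 529 · 22/23 = 506.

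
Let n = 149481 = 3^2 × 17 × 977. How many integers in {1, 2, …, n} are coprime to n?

93696

φ(3^2) = 3^2 − 3^1 = 9 − 3 = 6.
φ(17) = 17 − 1 = 16.
φ(977) = 977 − 1 = 976.
Multiply: 6 · 16 · 976 = 93696.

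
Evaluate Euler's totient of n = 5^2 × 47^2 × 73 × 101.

311328000

φ(5^2) = 5^2 − 5^1 = 25 − 5 = 20.
φ(47^2) = 47^1·(47−1) = 47·46 = 2162.
φ(73) = 73 − 1 = 72.
φ(101) = 101 − 1 = 100.
Multiply: 20 · 2162 · 72 · 100 = 311328000.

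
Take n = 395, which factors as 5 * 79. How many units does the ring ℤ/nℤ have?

312

φ(5) = 5 − 1 = 4.
φ(79) = 79 − 1 = 78.
Since φ is multiplicative, φ(395) = 4 · 78 = 312.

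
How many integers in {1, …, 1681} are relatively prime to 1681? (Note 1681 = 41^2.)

1640

φ(1681) = 1681 · (1 − 1/41)
       = 1681 · 40/41 = 1640.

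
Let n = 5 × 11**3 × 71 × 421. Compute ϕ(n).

142296000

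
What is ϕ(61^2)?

φ(3721) = 3721 · (1 − 1/61)
       = 3721 · 60/61 = 3660.

3660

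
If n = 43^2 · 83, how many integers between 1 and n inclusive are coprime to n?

φ(153467) = 153467 · (1 − 1/43) · (1 − 1/83)
       = 153467 · 3444/3569 = 148092.

148092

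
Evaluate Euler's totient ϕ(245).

168

First factor: 245 = 5 * 7^2.
φ(5) = 5 − 1 = 4.
φ(7^2) = 7^1·(7−1) = 7·6 = 42.
Since φ is multiplicative, φ(245) = 4 · 42 = 168.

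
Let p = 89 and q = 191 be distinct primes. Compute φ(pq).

16720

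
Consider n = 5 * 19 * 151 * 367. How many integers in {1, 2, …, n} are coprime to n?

φ(5) = 5 − 1 = 4.
φ(19) = 19 − 1 = 18.
φ(151) = 151 − 1 = 150.
φ(367) = 367 − 1 = 366.
Multiply: 4 · 18 · 150 · 366 = 3952800.

3952800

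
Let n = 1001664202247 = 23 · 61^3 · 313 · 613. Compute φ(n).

937863463680

φ(1001664202247) = 1001664202247 · (1 − 1/23) · (1 − 1/61) · (1 − 1/313) · (1 − 1/613)
       = 1001664202247 · 252046080/269192207 = 937863463680.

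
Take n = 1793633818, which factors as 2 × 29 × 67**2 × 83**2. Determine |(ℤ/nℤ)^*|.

φ(2) = 2 − 1 = 1.
φ(29) = 29 − 1 = 28.
φ(67^2) = 67^1·(67−1) = 67·66 = 4422.
φ(83^2) = 83^1·(83−1) = 83·82 = 6806.
Since φ is multiplicative, φ(1793633818) = 1 · 28 · 4422 · 6806 = 842691696.

842691696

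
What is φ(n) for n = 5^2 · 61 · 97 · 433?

49766400

φ(64051525) = 64051525 · (1 − 1/5) · (1 − 1/61) · (1 − 1/97) · (1 − 1/433)
       = 64051525 · 9953280/12810305 = 49766400.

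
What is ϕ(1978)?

First factor: 1978 = 2 · 23 · 43.
φ(1978) = 1978 · (1 − 1/2) · (1 − 1/23) · (1 − 1/43)
       = 1978 · 924/1978 = 924.

924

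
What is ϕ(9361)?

Factor 9361: 9361 = 11 · 23 · 37.
φ(11) = 11 − 1 = 10.
φ(23) = 23 − 1 = 22.
φ(37) = 37 − 1 = 36.
Since φ is multiplicative, φ(9361) = 10 · 22 · 36 = 7920.

7920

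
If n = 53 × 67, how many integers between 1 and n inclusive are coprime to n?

φ(3551) = 3551 · (1 − 1/53) · (1 − 1/67)
       = 3551 · 3432/3551 = 3432.

3432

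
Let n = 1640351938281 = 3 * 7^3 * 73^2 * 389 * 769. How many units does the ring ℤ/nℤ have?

920927895552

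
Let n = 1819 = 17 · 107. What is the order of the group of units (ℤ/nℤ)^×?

1696

φ(1819) = 1819 · (1 − 1/17) · (1 − 1/107)
       = 1819 · 1696/1819 = 1696.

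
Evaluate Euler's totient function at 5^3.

100

φ(5^3) = 5^2·(5−1) = 25·4 = 100.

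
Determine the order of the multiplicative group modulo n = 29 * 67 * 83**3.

1043931504

φ(1110982141) = 1110982141 · (1 − 1/29) · (1 − 1/67) · (1 − 1/83)
       = 1110982141 · 151536/161269 = 1043931504.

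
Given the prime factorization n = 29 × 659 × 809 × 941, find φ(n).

13993396480

φ(29) = 29 − 1 = 28.
φ(659) = 659 − 1 = 658.
φ(809) = 809 − 1 = 808.
φ(941) = 941 − 1 = 940.
Since φ is multiplicative, φ(14548611859) = 28 · 658 · 808 · 940 = 13993396480.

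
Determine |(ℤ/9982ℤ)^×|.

Factor 9982: 9982 = 2 · 7 · 23 · 31.
φ(2) = 2 − 1 = 1.
φ(7) = 7 − 1 = 6.
φ(23) = 23 − 1 = 22.
φ(31) = 31 − 1 = 30.
φ(9982) = 1 × 6 × 22 × 30 = 3960.

3960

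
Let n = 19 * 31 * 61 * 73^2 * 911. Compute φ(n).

φ(19) = 19 − 1 = 18.
φ(31) = 31 − 1 = 30.
φ(61) = 61 − 1 = 60.
φ(73^2) = 73^2 − 73^1 = 5329 − 73 = 5256.
φ(911) = 911 − 1 = 910.
φ(174425198951) = 18 × 30 × 60 × 5256 × 910 = 154967904000.

154967904000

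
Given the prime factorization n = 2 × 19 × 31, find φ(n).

540

φ(2) = 2 − 1 = 1.
φ(19) = 19 − 1 = 18.
φ(31) = 31 − 1 = 30.
Since φ is multiplicative, φ(1178) = 1 · 18 · 30 = 540.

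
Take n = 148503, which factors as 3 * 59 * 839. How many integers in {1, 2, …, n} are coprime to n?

97208

φ(3) = 3 − 1 = 2.
φ(59) = 59 − 1 = 58.
φ(839) = 839 − 1 = 838.
φ(148503) = 2 × 58 × 838 = 97208.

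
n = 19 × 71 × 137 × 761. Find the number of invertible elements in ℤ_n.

130233600

φ(140642693) = 140642693 · (1 − 1/19) · (1 − 1/71) · (1 − 1/137) · (1 − 1/761)
       = 140642693 · 130233600/140642693 = 130233600.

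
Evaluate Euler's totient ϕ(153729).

Factor 153729: 153729 = 3^2 · 19 · 29 · 31.
φ(153729) = 153729 · (1 − 1/3) · (1 − 1/19) · (1 − 1/29) · (1 − 1/31)
       = 153729 · 30240/51243 = 90720.

90720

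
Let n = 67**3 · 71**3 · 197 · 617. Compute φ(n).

φ(67^3) = 67^3 − 67^2 = 300763 − 4489 = 296274.
φ(71^3) = 71^2·(71−1) = 5041·70 = 352870.
φ(197) = 197 − 1 = 196.
φ(617) = 617 − 1 = 616.
Since φ is multiplicative, φ(13084310583218057) = 296274 · 352870 · 196 · 616 = 12622490773495680.

12622490773495680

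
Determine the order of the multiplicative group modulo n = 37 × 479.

φ(17723) = 17723 · (1 − 1/37) · (1 − 1/479)
       = 17723 · 17208/17723 = 17208.

17208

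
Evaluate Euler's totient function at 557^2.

φ(557^2) = 557^1·(557−1) = 557·556 = 309692.

309692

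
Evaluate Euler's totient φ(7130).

Factor 7130: 7130 = 2 * 5 * 23 * 31.
φ(2) = 2 − 1 = 1.
φ(5) = 5 − 1 = 4.
φ(23) = 23 − 1 = 22.
φ(31) = 31 − 1 = 30.
φ(7130) = 1 × 4 × 22 × 30 = 2640.

2640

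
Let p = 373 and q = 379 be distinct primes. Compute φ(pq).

140616

φ(pq) = (p−1)(q−1) = 372 · 378 = 140616.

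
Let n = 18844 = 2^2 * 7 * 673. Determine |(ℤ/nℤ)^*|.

8064

φ(2^2) = 2^1·(2−1) = 2·1 = 2.
φ(7) = 7 − 1 = 6.
φ(673) = 673 − 1 = 672.
Since φ is multiplicative, φ(18844) = 2 · 6 · 672 = 8064.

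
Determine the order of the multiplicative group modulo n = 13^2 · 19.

2808

φ(13^2) = 13^1·(13−1) = 13·12 = 156.
φ(19) = 19 − 1 = 18.
Multiply: 156 · 18 = 2808.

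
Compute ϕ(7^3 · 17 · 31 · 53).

φ(7^3) = 7^3 − 7^2 = 343 − 49 = 294.
φ(17) = 17 − 1 = 16.
φ(31) = 31 − 1 = 30.
φ(53) = 53 − 1 = 52.
φ(9580333) = 294 × 16 × 30 × 52 = 7338240.

7338240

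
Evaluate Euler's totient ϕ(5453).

4320

5453 = 7 * 19 * 41.
φ(7) = 7 − 1 = 6.
φ(19) = 19 − 1 = 18.
φ(41) = 41 − 1 = 40.
Multiply: 6 · 18 · 40 = 4320.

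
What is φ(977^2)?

953552

φ(977^2) = 977^2 − 977^1 = 954529 − 977 = 953552.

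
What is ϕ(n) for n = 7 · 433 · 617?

φ(7) = 7 − 1 = 6.
φ(433) = 433 − 1 = 432.
φ(617) = 617 − 1 = 616.
Multiply: 6 · 432 · 616 = 1596672.

1596672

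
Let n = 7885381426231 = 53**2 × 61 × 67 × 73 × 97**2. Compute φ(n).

φ(53^2) = 53^2 − 53^1 = 2809 − 53 = 2756.
φ(61) = 61 − 1 = 60.
φ(67) = 67 − 1 = 66.
φ(73) = 73 − 1 = 72.
φ(97^2) = 97^2 − 97^1 = 9409 − 97 = 9312.
Since φ is multiplicative, φ(7885381426231) = 2756 · 60 · 66 · 72 · 9312 = 7317283184640.

7317283184640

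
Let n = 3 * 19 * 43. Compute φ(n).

1512

φ(2451) = 2451 · (1 − 1/3) · (1 − 1/19) · (1 − 1/43)
       = 2451 · 1512/2451 = 1512.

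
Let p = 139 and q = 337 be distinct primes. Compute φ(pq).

46368

φ(46843) = 46843 · (1 − 1/139) · (1 − 1/337)
       = 46843 · 46368/46843 = 46368.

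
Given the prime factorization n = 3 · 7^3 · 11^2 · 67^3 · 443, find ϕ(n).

φ(16589331262581) = 16589331262581 · (1 − 1/3) · (1 − 1/7) · (1 − 1/11) · (1 − 1/67) · (1 − 1/443)
       = 16589331262581 · 3500640/6856311 = 8470047025440.

8470047025440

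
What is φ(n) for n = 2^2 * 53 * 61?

6240

φ(2^2) = 2^1·(2−1) = 2·1 = 2.
φ(53) = 53 − 1 = 52.
φ(61) = 61 − 1 = 60.
Since φ is multiplicative, φ(12932) = 2 · 52 · 60 = 6240.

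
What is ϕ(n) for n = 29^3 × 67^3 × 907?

6320854097712

φ(6653125087949) = 6653125087949 · (1 − 1/29) · (1 − 1/67) · (1 − 1/907)
       = 6653125087949 · 1674288/1762301 = 6320854097712.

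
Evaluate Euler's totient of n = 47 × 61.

φ(2867) = 2867 · (1 − 1/47) · (1 − 1/61)
       = 2867 · 2760/2867 = 2760.

2760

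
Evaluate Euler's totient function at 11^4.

13310

φ(11^4) = 11^4 − 11^3 = 14641 − 1331 = 13310.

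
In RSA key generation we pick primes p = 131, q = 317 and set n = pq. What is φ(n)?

φ(41527) = 41527 · (1 − 1/131) · (1 − 1/317)
       = 41527 · 41080/41527 = 41080.

41080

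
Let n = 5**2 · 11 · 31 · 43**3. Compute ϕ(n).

φ(5^2) = 5^2 − 5^1 = 25 − 5 = 20.
φ(11) = 11 − 1 = 10.
φ(31) = 31 − 1 = 30.
φ(43^3) = 43^2·(43−1) = 1849·42 = 77658.
Since φ is multiplicative, φ(677797175) = 20 · 10 · 30 · 77658 = 465948000.

465948000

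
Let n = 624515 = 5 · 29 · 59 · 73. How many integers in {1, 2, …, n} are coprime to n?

467712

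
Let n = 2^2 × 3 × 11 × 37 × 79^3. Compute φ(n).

700989120

φ(2408002476) = 2408002476 · (1 − 1/2) · (1 − 1/3) · (1 − 1/11) · (1 − 1/37) · (1 − 1/79)
       = 2408002476 · 56160/192918 = 700989120.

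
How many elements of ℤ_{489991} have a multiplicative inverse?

489991 = 17 · 19 · 37 · 41.
φ(489991) = 489991 · (1 − 1/17) · (1 − 1/19) · (1 − 1/37) · (1 − 1/41)
       = 489991 · 414720/489991 = 414720.

414720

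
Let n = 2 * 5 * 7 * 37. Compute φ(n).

φ(2590) = 2590 · (1 − 1/2) · (1 − 1/5) · (1 − 1/7) · (1 − 1/37)
       = 2590 · 864/2590 = 864.

864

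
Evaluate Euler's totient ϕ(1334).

Prime factorization: 1334 = 2 * 23 * 29.
φ(2) = 2 − 1 = 1.
φ(23) = 23 − 1 = 22.
φ(29) = 29 − 1 = 28.
Since φ is multiplicative, φ(1334) = 1 · 22 · 28 = 616.

616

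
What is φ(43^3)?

φ(43^3) = 43^3 − 43^2 = 79507 − 1849 = 77658.

77658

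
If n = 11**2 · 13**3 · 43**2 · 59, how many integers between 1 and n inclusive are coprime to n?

23367183840

φ(29000424167) = 29000424167 · (1 − 1/11) · (1 − 1/13) · (1 − 1/43) · (1 − 1/59)
       = 29000424167 · 292320/362791 = 23367183840.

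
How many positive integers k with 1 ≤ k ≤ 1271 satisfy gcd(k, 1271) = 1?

Factor 1271: 1271 = 31 × 41.
φ(31) = 31 − 1 = 30.
φ(41) = 41 − 1 = 40.
Since φ is multiplicative, φ(1271) = 30 · 40 = 1200.

1200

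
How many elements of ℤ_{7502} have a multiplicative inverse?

Factor 7502: 7502 = 2 × 11^2 × 31.
φ(2) = 2 − 1 = 1.
φ(11^2) = 11^1·(11−1) = 11·10 = 110.
φ(31) = 31 − 1 = 30.
φ(7502) = 1 × 110 × 30 = 3300.

3300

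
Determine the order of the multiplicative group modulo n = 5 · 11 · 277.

φ(15235) = 15235 · (1 − 1/5) · (1 − 1/11) · (1 − 1/277)
       = 15235 · 11040/15235 = 11040.

11040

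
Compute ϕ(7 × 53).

φ(371) = 371 · (1 − 1/7) · (1 − 1/53)
       = 371 · 312/371 = 312.

312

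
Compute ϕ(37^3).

49284

φ(50653) = 50653 · (1 − 1/37)
       = 50653 · 36/37 = 49284.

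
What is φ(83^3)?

φ(83^3) = 83^2·(83−1) = 6889·82 = 564898.

564898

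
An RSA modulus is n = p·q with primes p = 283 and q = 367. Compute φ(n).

103212

For distinct primes, φ(pq) = (p−1)(q−1) = 282 × 366 = 103212.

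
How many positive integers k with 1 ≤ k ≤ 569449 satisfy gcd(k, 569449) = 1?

483840

569449 = 17 · 19 · 41 · 43.
φ(569449) = 569449 · (1 − 1/17) · (1 − 1/19) · (1 − 1/41) · (1 − 1/43)
       = 569449 · 483840/569449 = 483840.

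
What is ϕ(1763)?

1763 = 41 · 43.
φ(1763) = 1763 · (1 − 1/41) · (1 − 1/43)
       = 1763 · 1680/1763 = 1680.

1680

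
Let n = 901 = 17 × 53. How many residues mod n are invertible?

φ(17) = 17 − 1 = 16.
φ(53) = 53 − 1 = 52.
Since φ is multiplicative, φ(901) = 16 · 52 = 832.

832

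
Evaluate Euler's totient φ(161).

161 = 7 * 23.
φ(161) = 161 · (1 − 1/7) · (1 − 1/23)
       = 161 · 132/161 = 132.

132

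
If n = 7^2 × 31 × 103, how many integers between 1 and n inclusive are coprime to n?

128520

φ(156457) = 156457 · (1 − 1/7) · (1 − 1/31) · (1 − 1/103)
       = 156457 · 18360/22351 = 128520.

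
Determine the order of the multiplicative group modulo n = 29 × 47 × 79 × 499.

φ(53730823) = 53730823 · (1 − 1/29) · (1 − 1/47) · (1 − 1/79) · (1 − 1/499)
       = 53730823 · 50031072/53730823 = 50031072.

50031072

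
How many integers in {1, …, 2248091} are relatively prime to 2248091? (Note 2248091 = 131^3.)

φ(2248091) = 2248091 · (1 − 1/131)
       = 2248091 · 130/131 = 2230930.

2230930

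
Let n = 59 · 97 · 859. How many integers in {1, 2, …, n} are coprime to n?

4777344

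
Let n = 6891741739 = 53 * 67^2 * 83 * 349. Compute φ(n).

6561681984

φ(53) = 53 − 1 = 52.
φ(67^2) = 67^1·(67−1) = 67·66 = 4422.
φ(83) = 83 − 1 = 82.
φ(349) = 349 − 1 = 348.
φ(6891741739) = 52 × 4422 × 82 × 348 = 6561681984.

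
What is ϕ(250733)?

Factor 250733: 250733 = 7^3 * 17 * 43.
φ(7^3) = 7^2·(7−1) = 49·6 = 294.
φ(17) = 17 − 1 = 16.
φ(43) = 43 − 1 = 42.
Multiply: 294 · 16 · 42 = 197568.

197568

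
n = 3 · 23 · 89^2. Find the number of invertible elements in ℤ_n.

344608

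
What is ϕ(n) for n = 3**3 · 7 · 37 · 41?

φ(3^3) = 3^3 − 3^2 = 27 − 9 = 18.
φ(7) = 7 − 1 = 6.
φ(37) = 37 − 1 = 36.
φ(41) = 41 − 1 = 40.
φ(286713) = 18 × 6 × 36 × 40 = 155520.

155520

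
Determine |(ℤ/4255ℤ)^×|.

First factor: 4255 = 5 * 23 * 37.
φ(4255) = 4255 · (1 − 1/5) · (1 − 1/23) · (1 − 1/37)
       = 4255 · 3168/4255 = 3168.

3168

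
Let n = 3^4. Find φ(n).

54

φ(81) = 81 · (1 − 1/3)
       = 81 · 2/3 = 54.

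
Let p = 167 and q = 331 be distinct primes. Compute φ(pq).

54780

φ(167) = 167 − 1 = 166.
φ(331) = 331 − 1 = 330.
Since φ is multiplicative, φ(55277) = 166 · 330 = 54780.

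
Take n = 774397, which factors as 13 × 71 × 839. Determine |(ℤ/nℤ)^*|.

703920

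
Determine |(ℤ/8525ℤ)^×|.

6000

8525 = 5**2 * 11 * 31.
φ(8525) = 8525 · (1 − 1/5) · (1 − 1/11) · (1 − 1/31)
       = 8525 · 1200/1705 = 6000.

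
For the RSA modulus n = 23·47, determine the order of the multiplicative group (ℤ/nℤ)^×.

1012

φ(1081) = 1081 · (1 − 1/23) · (1 − 1/47)
       = 1081 · 1012/1081 = 1012.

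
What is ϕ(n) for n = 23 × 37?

792

φ(23) = 23 − 1 = 22.
φ(37) = 37 − 1 = 36.
Since φ is multiplicative, φ(851) = 22 · 36 = 792.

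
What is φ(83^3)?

φ(571787) = 571787 · (1 − 1/83)
       = 571787 · 82/83 = 564898.

564898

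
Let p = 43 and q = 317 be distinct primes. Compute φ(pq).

φ(pq) = (p−1)(q−1) = 42 · 316 = 13272.

13272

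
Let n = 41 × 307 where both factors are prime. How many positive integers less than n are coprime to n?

φ(n) = (p − 1)(q − 1) = (41−1)(307−1) = 40·306 = 12240.

12240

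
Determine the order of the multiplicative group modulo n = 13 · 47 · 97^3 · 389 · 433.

φ(93927748183711) = 93927748183711 · (1 − 1/13) · (1 − 1/47) · (1 − 1/97) · (1 − 1/389) · (1 − 1/433)
       = 93927748183711 · 8882307072/9982755679 = 83573627240448.

83573627240448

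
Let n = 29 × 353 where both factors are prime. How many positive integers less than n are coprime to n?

φ(n) = (p − 1)(q − 1) = (29−1)(353−1) = 28·352 = 9856.

9856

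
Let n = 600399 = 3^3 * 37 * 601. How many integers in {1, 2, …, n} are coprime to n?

φ(600399) = 600399 · (1 − 1/3) · (1 − 1/37) · (1 − 1/601)
       = 600399 · 43200/66711 = 388800.

388800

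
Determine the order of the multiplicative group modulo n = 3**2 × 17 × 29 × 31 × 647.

52093440

φ(3^2) = 3^2 − 3^1 = 9 − 3 = 6.
φ(17) = 17 − 1 = 16.
φ(29) = 29 − 1 = 28.
φ(31) = 31 − 1 = 30.
φ(647) = 647 − 1 = 646.
Since φ is multiplicative, φ(88992909) = 6 · 16 · 28 · 30 · 646 = 52093440.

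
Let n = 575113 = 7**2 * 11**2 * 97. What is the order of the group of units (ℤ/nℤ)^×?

φ(575113) = 575113 · (1 − 1/7) · (1 − 1/11) · (1 − 1/97)
       = 575113 · 5760/7469 = 443520.

443520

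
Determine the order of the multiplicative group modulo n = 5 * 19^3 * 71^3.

9171797040

φ(12274557745) = 12274557745 · (1 − 1/5) · (1 − 1/19) · (1 − 1/71)
       = 12274557745 · 5040/6745 = 9171797040.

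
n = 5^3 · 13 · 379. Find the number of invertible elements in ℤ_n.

φ(5^3) = 5^3 − 5^2 = 125 − 25 = 100.
φ(13) = 13 − 1 = 12.
φ(379) = 379 − 1 = 378.
φ(615875) = 100 × 12 × 378 = 453600.

453600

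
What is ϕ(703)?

First factor: 703 = 19 · 37.
φ(19) = 19 − 1 = 18.
φ(37) = 37 − 1 = 36.
Since φ is multiplicative, φ(703) = 18 · 36 = 648.

648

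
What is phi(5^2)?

φ(25) = 25 · (1 − 1/5)
       = 25 · 4/5 = 20.

20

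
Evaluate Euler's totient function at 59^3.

φ(59^3) = 59^2·(59−1) = 3481·58 = 201898.

201898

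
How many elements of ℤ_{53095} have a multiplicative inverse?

First factor: 53095 = 5 * 7 * 37 * 41.
φ(5) = 5 − 1 = 4.
φ(7) = 7 − 1 = 6.
φ(37) = 37 − 1 = 36.
φ(41) = 41 − 1 = 40.
φ(53095) = 4 × 6 × 36 × 40 = 34560.

34560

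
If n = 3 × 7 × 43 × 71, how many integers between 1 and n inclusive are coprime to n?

35280

φ(3) = 3 − 1 = 2.
φ(7) = 7 − 1 = 6.
φ(43) = 43 − 1 = 42.
φ(71) = 71 − 1 = 70.
Since φ is multiplicative, φ(64113) = 2 · 6 · 42 · 70 = 35280.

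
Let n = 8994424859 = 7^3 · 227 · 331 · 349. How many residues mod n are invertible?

φ(8994424859) = 8994424859 · (1 − 1/7) · (1 − 1/227) · (1 − 1/331) · (1 − 1/349)
       = 8994424859 · 155723040/183559691 = 7630428960.

7630428960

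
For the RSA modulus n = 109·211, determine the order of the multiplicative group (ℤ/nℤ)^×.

φ(n) = (p − 1)(q − 1) = (109−1)(211−1) = 108·210 = 22680.

22680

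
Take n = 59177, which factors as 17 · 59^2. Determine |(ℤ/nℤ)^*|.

φ(17) = 17 − 1 = 16.
φ(59^2) = 59^1·(59−1) = 59·58 = 3422.
φ(59177) = 16 × 3422 = 54752.

54752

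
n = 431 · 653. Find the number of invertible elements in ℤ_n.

280360

φ(431) = 431 − 1 = 430.
φ(653) = 653 − 1 = 652.
φ(281443) = 430 × 652 = 280360.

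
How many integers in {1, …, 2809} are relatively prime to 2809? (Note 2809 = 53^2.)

2756

φ(53^2) = 53^1·(53−1) = 53·52 = 2756.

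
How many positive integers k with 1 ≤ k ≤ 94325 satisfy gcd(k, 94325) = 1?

58800

94325 = 5**2 * 7**3 * 11.
φ(5^2) = 5^2 − 5^1 = 25 − 5 = 20.
φ(7^3) = 7^3 − 7^2 = 343 − 49 = 294.
φ(11) = 11 − 1 = 10.
Since φ is multiplicative, φ(94325) = 20 · 294 · 10 = 58800.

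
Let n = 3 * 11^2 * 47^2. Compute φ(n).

φ(3) = 3 − 1 = 2.
φ(11^2) = 11^2 − 11^1 = 121 − 11 = 110.
φ(47^2) = 47^2 − 47^1 = 2209 − 47 = 2162.
Since φ is multiplicative, φ(801867) = 2 · 110 · 2162 = 475640.

475640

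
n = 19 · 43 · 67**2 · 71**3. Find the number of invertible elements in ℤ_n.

1179655701840

φ(19) = 19 − 1 = 18.
φ(43) = 43 − 1 = 42.
φ(67^2) = 67^1·(67−1) = 67·66 = 4422.
φ(71^3) = 71^2·(71−1) = 5041·70 = 352870.
Multiply: 18 · 42 · 4422 · 352870 = 1179655701840.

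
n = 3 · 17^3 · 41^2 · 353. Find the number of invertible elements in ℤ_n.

5338685440

φ(8746019427) = 8746019427 · (1 − 1/3) · (1 − 1/17) · (1 − 1/41) · (1 − 1/353)
       = 8746019427 · 450560/738123 = 5338685440.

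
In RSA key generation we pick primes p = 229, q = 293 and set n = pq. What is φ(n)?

66576

φ(pq) = (p−1)(q−1) = 228 · 292 = 66576.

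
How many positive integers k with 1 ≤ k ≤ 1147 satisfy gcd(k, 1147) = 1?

1147 = 31 · 37.
φ(31) = 31 − 1 = 30.
φ(37) = 37 − 1 = 36.
Since φ is multiplicative, φ(1147) = 30 · 36 = 1080.

1080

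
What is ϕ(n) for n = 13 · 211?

φ(13) = 13 − 1 = 12.
φ(211) = 211 − 1 = 210.
Multiply: 12 · 210 = 2520.

2520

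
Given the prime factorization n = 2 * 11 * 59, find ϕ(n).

580

φ(1298) = 1298 · (1 − 1/2) · (1 − 1/11) · (1 − 1/59)
       = 1298 · 580/1298 = 580.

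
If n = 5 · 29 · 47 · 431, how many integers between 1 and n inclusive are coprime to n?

2215360

φ(2937265) = 2937265 · (1 − 1/5) · (1 − 1/29) · (1 − 1/47) · (1 − 1/431)
       = 2937265 · 2215360/2937265 = 2215360.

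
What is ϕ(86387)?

70560

Prime factorization: 86387 = 7**2 · 41 · 43.
φ(86387) = 86387 · (1 − 1/7) · (1 − 1/41) · (1 − 1/43)
       = 86387 · 10080/12341 = 70560.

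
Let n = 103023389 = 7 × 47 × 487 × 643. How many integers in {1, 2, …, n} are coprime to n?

φ(103023389) = 103023389 · (1 − 1/7) · (1 − 1/47) · (1 − 1/487) · (1 − 1/643)
       = 103023389 · 86115312/103023389 = 86115312.

86115312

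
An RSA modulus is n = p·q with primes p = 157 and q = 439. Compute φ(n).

φ(n) = (p − 1)(q − 1) = (157−1)(439−1) = 156·438 = 68328.

68328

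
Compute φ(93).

60

93 = 3 × 31.
φ(93) = 93 · (1 − 1/3) · (1 − 1/31)
       = 93 · 60/93 = 60.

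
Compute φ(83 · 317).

25912

φ(26311) = 26311 · (1 − 1/83) · (1 − 1/317)
       = 26311 · 25912/26311 = 25912.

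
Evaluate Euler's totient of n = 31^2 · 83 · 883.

φ(31^2) = 31^1·(31−1) = 31·30 = 930.
φ(83) = 83 − 1 = 82.
φ(883) = 883 − 1 = 882.
Since φ is multiplicative, φ(70430729) = 930 · 82 · 882 = 67261320.

67261320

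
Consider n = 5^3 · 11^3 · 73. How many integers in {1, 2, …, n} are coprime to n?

φ(5^3) = 5^3 − 5^2 = 125 − 25 = 100.
φ(11^3) = 11^2·(11−1) = 121·10 = 1210.
φ(73) = 73 − 1 = 72.
φ(12145375) = 100 × 1210 × 72 = 8712000.

8712000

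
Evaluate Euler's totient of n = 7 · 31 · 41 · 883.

6350400

φ(7) = 7 − 1 = 6.
φ(31) = 31 − 1 = 30.
φ(41) = 41 − 1 = 40.
φ(883) = 883 − 1 = 882.
φ(7856051) = 6 × 30 × 40 × 882 = 6350400.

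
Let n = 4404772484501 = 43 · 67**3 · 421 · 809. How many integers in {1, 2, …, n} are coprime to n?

4222828874880

φ(43) = 43 − 1 = 42.
φ(67^3) = 67^3 − 67^2 = 300763 − 4489 = 296274.
φ(421) = 421 − 1 = 420.
φ(809) = 809 − 1 = 808.
φ(4404772484501) = 42 × 296274 × 420 × 808 = 4222828874880.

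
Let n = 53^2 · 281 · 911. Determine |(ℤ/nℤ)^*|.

702228800

φ(719078719) = 719078719 · (1 − 1/53) · (1 − 1/281) · (1 − 1/911)
       = 719078719 · 13249600/13567523 = 702228800.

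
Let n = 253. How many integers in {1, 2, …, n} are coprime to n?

220

Factor 253: 253 = 11 · 23.
φ(11) = 11 − 1 = 10.
φ(23) = 23 − 1 = 22.
Since φ is multiplicative, φ(253) = 10 · 22 = 220.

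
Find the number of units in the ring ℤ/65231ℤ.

First factor: 65231 = 37 * 41 * 43.
φ(65231) = 65231 · (1 − 1/37) · (1 − 1/41) · (1 − 1/43)
       = 65231 · 60480/65231 = 60480.

60480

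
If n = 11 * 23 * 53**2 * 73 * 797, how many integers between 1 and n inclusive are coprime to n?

34749411840

φ(11) = 11 − 1 = 10.
φ(23) = 23 − 1 = 22.
φ(53^2) = 53^2 − 53^1 = 2809 − 53 = 2756.
φ(73) = 73 − 1 = 72.
φ(797) = 797 − 1 = 796.
Multiply: 10 · 22 · 2756 · 72 · 796 = 34749411840.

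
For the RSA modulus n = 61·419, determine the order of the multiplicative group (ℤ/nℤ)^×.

φ(61) = 61 − 1 = 60.
φ(419) = 419 − 1 = 418.
φ(25559) = 60 × 418 = 25080.

25080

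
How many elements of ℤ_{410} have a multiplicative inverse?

410 = 2 · 5 · 41.
φ(2) = 2 − 1 = 1.
φ(5) = 5 − 1 = 4.
φ(41) = 41 − 1 = 40.
φ(410) = 1 × 4 × 40 = 160.

160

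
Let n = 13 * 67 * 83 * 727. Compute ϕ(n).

φ(13) = 13 − 1 = 12.
φ(67) = 67 − 1 = 66.
φ(83) = 83 − 1 = 82.
φ(727) = 727 − 1 = 726.
Multiply: 12 · 66 · 82 · 726 = 47149344.

47149344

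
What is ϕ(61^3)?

φ(61^3) = 61^2·(61−1) = 3721·60 = 223260.

223260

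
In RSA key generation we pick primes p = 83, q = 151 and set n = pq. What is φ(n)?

12300

φ(12533) = 12533 · (1 − 1/83) · (1 − 1/151)
       = 12533 · 12300/12533 = 12300.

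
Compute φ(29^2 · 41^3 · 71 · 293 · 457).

508896504883200

φ(551048386512731) = 551048386512731 · (1 − 1/29) · (1 − 1/41) · (1 − 1/71) · (1 − 1/293) · (1 − 1/457)
       = 551048386512731 · 10439116800/11303788519 = 508896504883200.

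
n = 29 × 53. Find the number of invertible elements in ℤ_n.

φ(1537) = 1537 · (1 − 1/29) · (1 − 1/53)
       = 1537 · 1456/1537 = 1456.

1456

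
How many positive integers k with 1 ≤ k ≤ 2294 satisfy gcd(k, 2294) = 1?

1080

Factor 2294: 2294 = 2 * 31 * 37.
φ(2) = 2 − 1 = 1.
φ(31) = 31 − 1 = 30.
φ(37) = 37 − 1 = 36.
Multiply: 1 · 30 · 36 = 1080.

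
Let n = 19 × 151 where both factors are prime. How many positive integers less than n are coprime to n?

φ(pq) = (p−1)(q−1) = 18 · 150 = 2700.

2700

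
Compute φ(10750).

4200

First factor: 10750 = 2 · 5^3 · 43.
φ(10750) = 10750 · (1 − 1/2) · (1 − 1/5) · (1 − 1/43)
       = 10750 · 168/430 = 4200.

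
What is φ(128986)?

Factor 128986: 128986 = 2 · 11^2 · 13 · 41.
φ(2) = 2 − 1 = 1.
φ(11^2) = 11^2 − 11^1 = 121 − 11 = 110.
φ(13) = 13 − 1 = 12.
φ(41) = 41 − 1 = 40.
Since φ is multiplicative, φ(128986) = 1 · 110 · 12 · 40 = 52800.

52800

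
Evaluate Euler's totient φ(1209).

720

First factor: 1209 = 3 × 13 × 31.
φ(3) = 3 − 1 = 2.
φ(13) = 13 − 1 = 12.
φ(31) = 31 − 1 = 30.
Since φ is multiplicative, φ(1209) = 2 · 12 · 30 = 720.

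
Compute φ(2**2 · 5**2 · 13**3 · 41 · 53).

168729600

φ(477408100) = 477408100 · (1 − 1/2) · (1 − 1/5) · (1 − 1/13) · (1 − 1/41) · (1 − 1/53)
       = 477408100 · 99840/282490 = 168729600.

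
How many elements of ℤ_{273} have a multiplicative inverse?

144

First factor: 273 = 3 × 7 × 13.
φ(3) = 3 − 1 = 2.
φ(7) = 7 − 1 = 6.
φ(13) = 13 − 1 = 12.
Since φ is multiplicative, φ(273) = 2 · 6 · 12 = 144.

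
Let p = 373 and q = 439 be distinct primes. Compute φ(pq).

φ(n) = (p − 1)(q − 1) = (373−1)(439−1) = 372·438 = 162936.

162936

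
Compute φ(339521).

339521 = 7^2 × 13^2 × 41.
φ(339521) = 339521 · (1 − 1/7) · (1 − 1/13) · (1 − 1/41)
       = 339521 · 2880/3731 = 262080.

262080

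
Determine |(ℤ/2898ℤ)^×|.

Factor 2898: 2898 = 2 × 3**2 × 7 × 23.
φ(2) = 2 − 1 = 1.
φ(3^2) = 3^2 − 3^1 = 9 − 3 = 6.
φ(7) = 7 − 1 = 6.
φ(23) = 23 − 1 = 22.
Multiply: 1 · 6 · 6 · 22 = 792.

792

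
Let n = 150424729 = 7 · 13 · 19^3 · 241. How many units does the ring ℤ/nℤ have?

112285440

φ(7) = 7 − 1 = 6.
φ(13) = 13 − 1 = 12.
φ(19^3) = 19^2·(19−1) = 361·18 = 6498.
φ(241) = 241 − 1 = 240.
φ(150424729) = 6 × 12 × 6498 × 240 = 112285440.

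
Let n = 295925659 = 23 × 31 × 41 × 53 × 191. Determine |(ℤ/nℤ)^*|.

260832000

φ(295925659) = 295925659 · (1 − 1/23) · (1 − 1/31) · (1 − 1/41) · (1 − 1/53) · (1 − 1/191)
       = 295925659 · 260832000/295925659 = 260832000.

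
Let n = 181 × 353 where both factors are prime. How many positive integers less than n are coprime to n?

φ(pq) = (p−1)(q−1) = 180 · 352 = 63360.

63360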